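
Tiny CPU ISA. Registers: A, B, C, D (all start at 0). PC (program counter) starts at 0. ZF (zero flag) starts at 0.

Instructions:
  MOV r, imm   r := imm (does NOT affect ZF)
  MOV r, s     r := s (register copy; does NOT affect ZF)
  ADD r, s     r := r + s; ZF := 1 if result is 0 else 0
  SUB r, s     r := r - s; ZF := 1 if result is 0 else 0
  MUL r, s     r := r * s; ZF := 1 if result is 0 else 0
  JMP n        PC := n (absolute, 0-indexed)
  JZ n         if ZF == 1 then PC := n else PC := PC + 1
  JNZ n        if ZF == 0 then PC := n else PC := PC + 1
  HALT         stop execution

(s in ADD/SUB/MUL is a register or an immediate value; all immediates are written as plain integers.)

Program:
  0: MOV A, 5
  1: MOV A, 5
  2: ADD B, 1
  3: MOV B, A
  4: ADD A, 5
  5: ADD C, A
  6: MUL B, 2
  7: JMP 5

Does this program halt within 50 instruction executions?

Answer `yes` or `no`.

Step 1: PC=0 exec 'MOV A, 5'. After: A=5 B=0 C=0 D=0 ZF=0 PC=1
Step 2: PC=1 exec 'MOV A, 5'. After: A=5 B=0 C=0 D=0 ZF=0 PC=2
Step 3: PC=2 exec 'ADD B, 1'. After: A=5 B=1 C=0 D=0 ZF=0 PC=3
Step 4: PC=3 exec 'MOV B, A'. After: A=5 B=5 C=0 D=0 ZF=0 PC=4
Step 5: PC=4 exec 'ADD A, 5'. After: A=10 B=5 C=0 D=0 ZF=0 PC=5
Step 6: PC=5 exec 'ADD C, A'. After: A=10 B=5 C=10 D=0 ZF=0 PC=6
Step 7: PC=6 exec 'MUL B, 2'. After: A=10 B=10 C=10 D=0 ZF=0 PC=7
Step 8: PC=7 exec 'JMP 5'. After: A=10 B=10 C=10 D=0 ZF=0 PC=5
Step 9: PC=5 exec 'ADD C, A'. After: A=10 B=10 C=20 D=0 ZF=0 PC=6
Step 10: PC=6 exec 'MUL B, 2'. After: A=10 B=20 C=20 D=0 ZF=0 PC=7
Step 11: PC=7 exec 'JMP 5'. After: A=10 B=20 C=20 D=0 ZF=0 PC=5
Step 12: PC=5 exec 'ADD C, A'. After: A=10 B=20 C=30 D=0 ZF=0 PC=6
Step 13: PC=6 exec 'MUL B, 2'. After: A=10 B=40 C=30 D=0 ZF=0 PC=7
Step 14: PC=7 exec 'JMP 5'. After: A=10 B=40 C=30 D=0 ZF=0 PC=5
Step 15: PC=5 exec 'ADD C, A'. After: A=10 B=40 C=40 D=0 ZF=0 PC=6
After 50 steps: not halted. PC revisits the same instructions with no path to HALT; will never halt.

Answer: no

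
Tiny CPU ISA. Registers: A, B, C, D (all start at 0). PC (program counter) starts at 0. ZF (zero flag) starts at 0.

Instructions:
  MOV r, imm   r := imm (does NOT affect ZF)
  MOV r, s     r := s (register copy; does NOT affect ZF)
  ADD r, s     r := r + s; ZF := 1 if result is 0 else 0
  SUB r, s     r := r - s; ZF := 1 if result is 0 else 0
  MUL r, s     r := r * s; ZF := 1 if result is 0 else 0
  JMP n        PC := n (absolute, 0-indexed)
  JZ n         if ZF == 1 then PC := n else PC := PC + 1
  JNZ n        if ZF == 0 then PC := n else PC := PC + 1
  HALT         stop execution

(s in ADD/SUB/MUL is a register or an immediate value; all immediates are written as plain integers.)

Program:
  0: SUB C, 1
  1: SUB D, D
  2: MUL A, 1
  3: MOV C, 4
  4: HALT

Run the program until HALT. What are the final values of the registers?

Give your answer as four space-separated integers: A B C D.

Answer: 0 0 4 0

Derivation:
Step 1: PC=0 exec 'SUB C, 1'. After: A=0 B=0 C=-1 D=0 ZF=0 PC=1
Step 2: PC=1 exec 'SUB D, D'. After: A=0 B=0 C=-1 D=0 ZF=1 PC=2
Step 3: PC=2 exec 'MUL A, 1'. After: A=0 B=0 C=-1 D=0 ZF=1 PC=3
Step 4: PC=3 exec 'MOV C, 4'. After: A=0 B=0 C=4 D=0 ZF=1 PC=4
Step 5: PC=4 exec 'HALT'. After: A=0 B=0 C=4 D=0 ZF=1 PC=4 HALTED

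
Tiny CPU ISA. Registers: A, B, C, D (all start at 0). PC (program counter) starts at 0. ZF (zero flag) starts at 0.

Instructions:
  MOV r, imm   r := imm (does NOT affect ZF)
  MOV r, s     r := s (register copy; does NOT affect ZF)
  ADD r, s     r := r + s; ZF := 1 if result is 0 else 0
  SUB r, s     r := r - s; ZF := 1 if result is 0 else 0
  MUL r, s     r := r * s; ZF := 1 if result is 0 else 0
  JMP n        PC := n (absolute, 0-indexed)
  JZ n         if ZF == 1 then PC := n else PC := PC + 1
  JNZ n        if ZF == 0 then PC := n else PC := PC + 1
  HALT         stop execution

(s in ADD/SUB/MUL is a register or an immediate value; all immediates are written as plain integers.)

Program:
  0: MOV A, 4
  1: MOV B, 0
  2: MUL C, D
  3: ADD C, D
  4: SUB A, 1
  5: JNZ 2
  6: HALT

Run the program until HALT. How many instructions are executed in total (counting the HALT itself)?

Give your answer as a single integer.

Answer: 19

Derivation:
Step 1: PC=0 exec 'MOV A, 4'. After: A=4 B=0 C=0 D=0 ZF=0 PC=1
Step 2: PC=1 exec 'MOV B, 0'. After: A=4 B=0 C=0 D=0 ZF=0 PC=2
Step 3: PC=2 exec 'MUL C, D'. After: A=4 B=0 C=0 D=0 ZF=1 PC=3
Step 4: PC=3 exec 'ADD C, D'. After: A=4 B=0 C=0 D=0 ZF=1 PC=4
Step 5: PC=4 exec 'SUB A, 1'. After: A=3 B=0 C=0 D=0 ZF=0 PC=5
Step 6: PC=5 exec 'JNZ 2'. After: A=3 B=0 C=0 D=0 ZF=0 PC=2
Step 7: PC=2 exec 'MUL C, D'. After: A=3 B=0 C=0 D=0 ZF=1 PC=3
Step 8: PC=3 exec 'ADD C, D'. After: A=3 B=0 C=0 D=0 ZF=1 PC=4
Step 9: PC=4 exec 'SUB A, 1'. After: A=2 B=0 C=0 D=0 ZF=0 PC=5
Step 10: PC=5 exec 'JNZ 2'. After: A=2 B=0 C=0 D=0 ZF=0 PC=2
Step 11: PC=2 exec 'MUL C, D'. After: A=2 B=0 C=0 D=0 ZF=1 PC=3
Step 12: PC=3 exec 'ADD C, D'. After: A=2 B=0 C=0 D=0 ZF=1 PC=4
Step 13: PC=4 exec 'SUB A, 1'. After: A=1 B=0 C=0 D=0 ZF=0 PC=5
Step 14: PC=5 exec 'JNZ 2'. After: A=1 B=0 C=0 D=0 ZF=0 PC=2
Step 15: PC=2 exec 'MUL C, D'. After: A=1 B=0 C=0 D=0 ZF=1 PC=3
Step 16: PC=3 exec 'ADD C, D'. After: A=1 B=0 C=0 D=0 ZF=1 PC=4
Step 17: PC=4 exec 'SUB A, 1'. After: A=0 B=0 C=0 D=0 ZF=1 PC=5
Step 18: PC=5 exec 'JNZ 2'. After: A=0 B=0 C=0 D=0 ZF=1 PC=6
Step 19: PC=6 exec 'HALT'. After: A=0 B=0 C=0 D=0 ZF=1 PC=6 HALTED
Total instructions executed: 19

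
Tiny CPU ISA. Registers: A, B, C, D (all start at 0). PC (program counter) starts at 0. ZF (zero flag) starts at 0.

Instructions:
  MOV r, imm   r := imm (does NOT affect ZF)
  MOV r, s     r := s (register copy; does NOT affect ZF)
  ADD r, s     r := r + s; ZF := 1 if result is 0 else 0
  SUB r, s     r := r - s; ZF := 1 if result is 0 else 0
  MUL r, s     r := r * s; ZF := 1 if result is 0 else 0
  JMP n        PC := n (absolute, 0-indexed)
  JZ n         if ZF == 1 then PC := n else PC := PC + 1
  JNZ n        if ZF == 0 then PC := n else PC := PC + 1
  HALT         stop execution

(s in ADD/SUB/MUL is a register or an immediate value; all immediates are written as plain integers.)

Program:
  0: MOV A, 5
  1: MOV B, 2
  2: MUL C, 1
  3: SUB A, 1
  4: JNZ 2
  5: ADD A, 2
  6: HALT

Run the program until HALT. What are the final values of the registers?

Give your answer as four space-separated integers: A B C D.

Step 1: PC=0 exec 'MOV A, 5'. After: A=5 B=0 C=0 D=0 ZF=0 PC=1
Step 2: PC=1 exec 'MOV B, 2'. After: A=5 B=2 C=0 D=0 ZF=0 PC=2
Step 3: PC=2 exec 'MUL C, 1'. After: A=5 B=2 C=0 D=0 ZF=1 PC=3
Step 4: PC=3 exec 'SUB A, 1'. After: A=4 B=2 C=0 D=0 ZF=0 PC=4
Step 5: PC=4 exec 'JNZ 2'. After: A=4 B=2 C=0 D=0 ZF=0 PC=2
Step 6: PC=2 exec 'MUL C, 1'. After: A=4 B=2 C=0 D=0 ZF=1 PC=3
Step 7: PC=3 exec 'SUB A, 1'. After: A=3 B=2 C=0 D=0 ZF=0 PC=4
Step 8: PC=4 exec 'JNZ 2'. After: A=3 B=2 C=0 D=0 ZF=0 PC=2
Step 9: PC=2 exec 'MUL C, 1'. After: A=3 B=2 C=0 D=0 ZF=1 PC=3
Step 10: PC=3 exec 'SUB A, 1'. After: A=2 B=2 C=0 D=0 ZF=0 PC=4
Step 11: PC=4 exec 'JNZ 2'. After: A=2 B=2 C=0 D=0 ZF=0 PC=2
Step 12: PC=2 exec 'MUL C, 1'. After: A=2 B=2 C=0 D=0 ZF=1 PC=3
Step 13: PC=3 exec 'SUB A, 1'. After: A=1 B=2 C=0 D=0 ZF=0 PC=4
Step 14: PC=4 exec 'JNZ 2'. After: A=1 B=2 C=0 D=0 ZF=0 PC=2
Step 15: PC=2 exec 'MUL C, 1'. After: A=1 B=2 C=0 D=0 ZF=1 PC=3
Step 16: PC=3 exec 'SUB A, 1'. After: A=0 B=2 C=0 D=0 ZF=1 PC=4
Step 17: PC=4 exec 'JNZ 2'. After: A=0 B=2 C=0 D=0 ZF=1 PC=5
Step 18: PC=5 exec 'ADD A, 2'. After: A=2 B=2 C=0 D=0 ZF=0 PC=6
Step 19: PC=6 exec 'HALT'. After: A=2 B=2 C=0 D=0 ZF=0 PC=6 HALTED

Answer: 2 2 0 0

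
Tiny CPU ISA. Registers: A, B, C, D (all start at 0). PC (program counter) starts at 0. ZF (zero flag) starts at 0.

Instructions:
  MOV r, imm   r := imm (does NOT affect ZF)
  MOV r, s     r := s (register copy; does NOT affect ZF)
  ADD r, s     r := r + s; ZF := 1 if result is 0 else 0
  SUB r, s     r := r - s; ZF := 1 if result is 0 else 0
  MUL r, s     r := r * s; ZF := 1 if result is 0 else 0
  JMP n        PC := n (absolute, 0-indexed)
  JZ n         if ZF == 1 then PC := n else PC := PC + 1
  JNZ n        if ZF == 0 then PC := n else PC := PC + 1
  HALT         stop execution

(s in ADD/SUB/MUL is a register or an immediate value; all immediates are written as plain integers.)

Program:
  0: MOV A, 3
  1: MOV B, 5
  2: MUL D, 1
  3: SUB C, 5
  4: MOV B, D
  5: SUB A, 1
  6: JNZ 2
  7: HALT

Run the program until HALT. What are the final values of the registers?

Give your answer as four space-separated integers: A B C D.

Step 1: PC=0 exec 'MOV A, 3'. After: A=3 B=0 C=0 D=0 ZF=0 PC=1
Step 2: PC=1 exec 'MOV B, 5'. After: A=3 B=5 C=0 D=0 ZF=0 PC=2
Step 3: PC=2 exec 'MUL D, 1'. After: A=3 B=5 C=0 D=0 ZF=1 PC=3
Step 4: PC=3 exec 'SUB C, 5'. After: A=3 B=5 C=-5 D=0 ZF=0 PC=4
Step 5: PC=4 exec 'MOV B, D'. After: A=3 B=0 C=-5 D=0 ZF=0 PC=5
Step 6: PC=5 exec 'SUB A, 1'. After: A=2 B=0 C=-5 D=0 ZF=0 PC=6
Step 7: PC=6 exec 'JNZ 2'. After: A=2 B=0 C=-5 D=0 ZF=0 PC=2
Step 8: PC=2 exec 'MUL D, 1'. After: A=2 B=0 C=-5 D=0 ZF=1 PC=3
Step 9: PC=3 exec 'SUB C, 5'. After: A=2 B=0 C=-10 D=0 ZF=0 PC=4
Step 10: PC=4 exec 'MOV B, D'. After: A=2 B=0 C=-10 D=0 ZF=0 PC=5
Step 11: PC=5 exec 'SUB A, 1'. After: A=1 B=0 C=-10 D=0 ZF=0 PC=6
Step 12: PC=6 exec 'JNZ 2'. After: A=1 B=0 C=-10 D=0 ZF=0 PC=2
Step 13: PC=2 exec 'MUL D, 1'. After: A=1 B=0 C=-10 D=0 ZF=1 PC=3
Step 14: PC=3 exec 'SUB C, 5'. After: A=1 B=0 C=-15 D=0 ZF=0 PC=4
Step 15: PC=4 exec 'MOV B, D'. After: A=1 B=0 C=-15 D=0 ZF=0 PC=5
Step 16: PC=5 exec 'SUB A, 1'. After: A=0 B=0 C=-15 D=0 ZF=1 PC=6
Step 17: PC=6 exec 'JNZ 2'. After: A=0 B=0 C=-15 D=0 ZF=1 PC=7
Step 18: PC=7 exec 'HALT'. After: A=0 B=0 C=-15 D=0 ZF=1 PC=7 HALTED

Answer: 0 0 -15 0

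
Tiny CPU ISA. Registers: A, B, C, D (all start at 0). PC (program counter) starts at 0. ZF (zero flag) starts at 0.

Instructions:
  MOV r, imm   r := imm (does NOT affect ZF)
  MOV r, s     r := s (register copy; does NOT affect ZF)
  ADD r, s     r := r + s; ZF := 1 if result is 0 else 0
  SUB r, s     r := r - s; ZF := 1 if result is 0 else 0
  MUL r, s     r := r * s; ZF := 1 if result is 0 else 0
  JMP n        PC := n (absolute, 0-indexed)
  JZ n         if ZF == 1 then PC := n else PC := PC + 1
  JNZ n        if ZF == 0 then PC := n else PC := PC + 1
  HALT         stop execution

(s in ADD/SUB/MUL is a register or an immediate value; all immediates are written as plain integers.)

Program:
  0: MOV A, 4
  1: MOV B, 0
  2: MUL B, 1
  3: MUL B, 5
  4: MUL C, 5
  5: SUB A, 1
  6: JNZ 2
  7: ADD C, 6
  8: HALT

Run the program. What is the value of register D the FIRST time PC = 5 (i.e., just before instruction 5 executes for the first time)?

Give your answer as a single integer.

Step 1: PC=0 exec 'MOV A, 4'. After: A=4 B=0 C=0 D=0 ZF=0 PC=1
Step 2: PC=1 exec 'MOV B, 0'. After: A=4 B=0 C=0 D=0 ZF=0 PC=2
Step 3: PC=2 exec 'MUL B, 1'. After: A=4 B=0 C=0 D=0 ZF=1 PC=3
Step 4: PC=3 exec 'MUL B, 5'. After: A=4 B=0 C=0 D=0 ZF=1 PC=4
Step 5: PC=4 exec 'MUL C, 5'. After: A=4 B=0 C=0 D=0 ZF=1 PC=5
First time PC=5: D=0

0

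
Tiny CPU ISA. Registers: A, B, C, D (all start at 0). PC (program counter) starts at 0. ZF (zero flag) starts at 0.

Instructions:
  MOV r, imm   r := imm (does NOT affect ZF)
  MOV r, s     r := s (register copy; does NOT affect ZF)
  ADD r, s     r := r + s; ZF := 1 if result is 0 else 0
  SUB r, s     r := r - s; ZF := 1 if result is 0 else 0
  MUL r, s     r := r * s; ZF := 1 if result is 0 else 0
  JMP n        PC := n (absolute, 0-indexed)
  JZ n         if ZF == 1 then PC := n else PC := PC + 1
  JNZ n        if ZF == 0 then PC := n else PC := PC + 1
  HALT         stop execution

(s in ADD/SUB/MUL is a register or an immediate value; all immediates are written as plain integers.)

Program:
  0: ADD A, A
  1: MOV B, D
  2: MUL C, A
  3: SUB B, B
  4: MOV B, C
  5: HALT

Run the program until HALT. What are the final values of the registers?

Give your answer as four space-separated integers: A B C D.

Answer: 0 0 0 0

Derivation:
Step 1: PC=0 exec 'ADD A, A'. After: A=0 B=0 C=0 D=0 ZF=1 PC=1
Step 2: PC=1 exec 'MOV B, D'. After: A=0 B=0 C=0 D=0 ZF=1 PC=2
Step 3: PC=2 exec 'MUL C, A'. After: A=0 B=0 C=0 D=0 ZF=1 PC=3
Step 4: PC=3 exec 'SUB B, B'. After: A=0 B=0 C=0 D=0 ZF=1 PC=4
Step 5: PC=4 exec 'MOV B, C'. After: A=0 B=0 C=0 D=0 ZF=1 PC=5
Step 6: PC=5 exec 'HALT'. After: A=0 B=0 C=0 D=0 ZF=1 PC=5 HALTED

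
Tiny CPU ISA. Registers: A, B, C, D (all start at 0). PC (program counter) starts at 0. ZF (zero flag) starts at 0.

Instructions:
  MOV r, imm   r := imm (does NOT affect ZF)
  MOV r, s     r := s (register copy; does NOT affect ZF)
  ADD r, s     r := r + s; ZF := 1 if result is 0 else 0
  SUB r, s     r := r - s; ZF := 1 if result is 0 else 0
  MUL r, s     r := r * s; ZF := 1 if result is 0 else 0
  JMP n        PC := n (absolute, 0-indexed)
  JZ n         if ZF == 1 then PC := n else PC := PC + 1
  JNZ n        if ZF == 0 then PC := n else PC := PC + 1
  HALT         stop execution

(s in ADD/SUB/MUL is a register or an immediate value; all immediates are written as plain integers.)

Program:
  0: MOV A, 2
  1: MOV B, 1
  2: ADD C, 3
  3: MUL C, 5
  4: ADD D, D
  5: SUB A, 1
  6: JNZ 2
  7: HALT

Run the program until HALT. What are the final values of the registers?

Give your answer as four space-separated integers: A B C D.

Step 1: PC=0 exec 'MOV A, 2'. After: A=2 B=0 C=0 D=0 ZF=0 PC=1
Step 2: PC=1 exec 'MOV B, 1'. After: A=2 B=1 C=0 D=0 ZF=0 PC=2
Step 3: PC=2 exec 'ADD C, 3'. After: A=2 B=1 C=3 D=0 ZF=0 PC=3
Step 4: PC=3 exec 'MUL C, 5'. After: A=2 B=1 C=15 D=0 ZF=0 PC=4
Step 5: PC=4 exec 'ADD D, D'. After: A=2 B=1 C=15 D=0 ZF=1 PC=5
Step 6: PC=5 exec 'SUB A, 1'. After: A=1 B=1 C=15 D=0 ZF=0 PC=6
Step 7: PC=6 exec 'JNZ 2'. After: A=1 B=1 C=15 D=0 ZF=0 PC=2
Step 8: PC=2 exec 'ADD C, 3'. After: A=1 B=1 C=18 D=0 ZF=0 PC=3
Step 9: PC=3 exec 'MUL C, 5'. After: A=1 B=1 C=90 D=0 ZF=0 PC=4
Step 10: PC=4 exec 'ADD D, D'. After: A=1 B=1 C=90 D=0 ZF=1 PC=5
Step 11: PC=5 exec 'SUB A, 1'. After: A=0 B=1 C=90 D=0 ZF=1 PC=6
Step 12: PC=6 exec 'JNZ 2'. After: A=0 B=1 C=90 D=0 ZF=1 PC=7
Step 13: PC=7 exec 'HALT'. After: A=0 B=1 C=90 D=0 ZF=1 PC=7 HALTED

Answer: 0 1 90 0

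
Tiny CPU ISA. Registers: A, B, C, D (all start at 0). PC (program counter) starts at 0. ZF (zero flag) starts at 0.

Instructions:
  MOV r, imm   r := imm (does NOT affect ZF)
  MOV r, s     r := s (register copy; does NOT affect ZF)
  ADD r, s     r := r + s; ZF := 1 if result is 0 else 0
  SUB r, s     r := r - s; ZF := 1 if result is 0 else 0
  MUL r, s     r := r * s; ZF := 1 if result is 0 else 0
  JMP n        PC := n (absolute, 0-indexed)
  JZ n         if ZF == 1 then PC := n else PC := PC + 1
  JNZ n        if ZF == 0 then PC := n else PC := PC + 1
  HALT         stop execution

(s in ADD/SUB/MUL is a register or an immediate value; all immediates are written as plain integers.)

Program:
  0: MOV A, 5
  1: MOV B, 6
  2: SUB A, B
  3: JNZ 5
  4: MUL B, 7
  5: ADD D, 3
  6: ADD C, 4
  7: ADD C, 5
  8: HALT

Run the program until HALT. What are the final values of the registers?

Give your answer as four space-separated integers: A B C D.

Answer: -1 6 9 3

Derivation:
Step 1: PC=0 exec 'MOV A, 5'. After: A=5 B=0 C=0 D=0 ZF=0 PC=1
Step 2: PC=1 exec 'MOV B, 6'. After: A=5 B=6 C=0 D=0 ZF=0 PC=2
Step 3: PC=2 exec 'SUB A, B'. After: A=-1 B=6 C=0 D=0 ZF=0 PC=3
Step 4: PC=3 exec 'JNZ 5'. After: A=-1 B=6 C=0 D=0 ZF=0 PC=5
Step 5: PC=5 exec 'ADD D, 3'. After: A=-1 B=6 C=0 D=3 ZF=0 PC=6
Step 6: PC=6 exec 'ADD C, 4'. After: A=-1 B=6 C=4 D=3 ZF=0 PC=7
Step 7: PC=7 exec 'ADD C, 5'. After: A=-1 B=6 C=9 D=3 ZF=0 PC=8
Step 8: PC=8 exec 'HALT'. After: A=-1 B=6 C=9 D=3 ZF=0 PC=8 HALTED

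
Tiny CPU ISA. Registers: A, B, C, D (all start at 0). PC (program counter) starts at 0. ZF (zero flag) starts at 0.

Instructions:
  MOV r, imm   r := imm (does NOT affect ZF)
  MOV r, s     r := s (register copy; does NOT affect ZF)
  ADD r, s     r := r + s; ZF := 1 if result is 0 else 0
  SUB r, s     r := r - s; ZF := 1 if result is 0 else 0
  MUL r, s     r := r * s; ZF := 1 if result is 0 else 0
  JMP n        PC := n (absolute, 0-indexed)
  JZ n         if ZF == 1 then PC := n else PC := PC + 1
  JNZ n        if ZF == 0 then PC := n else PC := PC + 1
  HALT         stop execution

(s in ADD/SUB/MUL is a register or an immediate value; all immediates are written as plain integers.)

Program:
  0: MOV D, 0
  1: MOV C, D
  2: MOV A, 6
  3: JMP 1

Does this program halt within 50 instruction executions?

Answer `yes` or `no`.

Answer: no

Derivation:
Step 1: PC=0 exec 'MOV D, 0'. After: A=0 B=0 C=0 D=0 ZF=0 PC=1
Step 2: PC=1 exec 'MOV C, D'. After: A=0 B=0 C=0 D=0 ZF=0 PC=2
Step 3: PC=2 exec 'MOV A, 6'. After: A=6 B=0 C=0 D=0 ZF=0 PC=3
Step 4: PC=3 exec 'JMP 1'. After: A=6 B=0 C=0 D=0 ZF=0 PC=1
Step 5: PC=1 exec 'MOV C, D'. After: A=6 B=0 C=0 D=0 ZF=0 PC=2
Step 6: PC=2 exec 'MOV A, 6'. After: A=6 B=0 C=0 D=0 ZF=0 PC=3
State after step 6 equals state after step 3: the program is in a cycle of length 3 and will never halt.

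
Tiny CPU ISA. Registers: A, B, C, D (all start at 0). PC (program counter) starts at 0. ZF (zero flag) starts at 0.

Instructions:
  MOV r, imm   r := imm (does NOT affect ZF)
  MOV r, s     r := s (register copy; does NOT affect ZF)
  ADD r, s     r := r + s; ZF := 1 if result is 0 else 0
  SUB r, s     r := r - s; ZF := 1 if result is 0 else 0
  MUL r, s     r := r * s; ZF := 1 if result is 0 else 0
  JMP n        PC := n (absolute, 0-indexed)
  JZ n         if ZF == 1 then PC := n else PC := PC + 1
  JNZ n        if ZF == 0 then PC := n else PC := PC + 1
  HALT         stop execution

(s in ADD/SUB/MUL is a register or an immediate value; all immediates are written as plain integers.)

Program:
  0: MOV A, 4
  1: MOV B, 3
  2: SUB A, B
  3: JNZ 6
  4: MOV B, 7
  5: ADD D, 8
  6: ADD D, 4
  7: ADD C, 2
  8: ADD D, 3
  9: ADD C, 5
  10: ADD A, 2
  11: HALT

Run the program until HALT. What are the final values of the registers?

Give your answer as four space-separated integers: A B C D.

Step 1: PC=0 exec 'MOV A, 4'. After: A=4 B=0 C=0 D=0 ZF=0 PC=1
Step 2: PC=1 exec 'MOV B, 3'. After: A=4 B=3 C=0 D=0 ZF=0 PC=2
Step 3: PC=2 exec 'SUB A, B'. After: A=1 B=3 C=0 D=0 ZF=0 PC=3
Step 4: PC=3 exec 'JNZ 6'. After: A=1 B=3 C=0 D=0 ZF=0 PC=6
Step 5: PC=6 exec 'ADD D, 4'. After: A=1 B=3 C=0 D=4 ZF=0 PC=7
Step 6: PC=7 exec 'ADD C, 2'. After: A=1 B=3 C=2 D=4 ZF=0 PC=8
Step 7: PC=8 exec 'ADD D, 3'. After: A=1 B=3 C=2 D=7 ZF=0 PC=9
Step 8: PC=9 exec 'ADD C, 5'. After: A=1 B=3 C=7 D=7 ZF=0 PC=10
Step 9: PC=10 exec 'ADD A, 2'. After: A=3 B=3 C=7 D=7 ZF=0 PC=11
Step 10: PC=11 exec 'HALT'. After: A=3 B=3 C=7 D=7 ZF=0 PC=11 HALTED

Answer: 3 3 7 7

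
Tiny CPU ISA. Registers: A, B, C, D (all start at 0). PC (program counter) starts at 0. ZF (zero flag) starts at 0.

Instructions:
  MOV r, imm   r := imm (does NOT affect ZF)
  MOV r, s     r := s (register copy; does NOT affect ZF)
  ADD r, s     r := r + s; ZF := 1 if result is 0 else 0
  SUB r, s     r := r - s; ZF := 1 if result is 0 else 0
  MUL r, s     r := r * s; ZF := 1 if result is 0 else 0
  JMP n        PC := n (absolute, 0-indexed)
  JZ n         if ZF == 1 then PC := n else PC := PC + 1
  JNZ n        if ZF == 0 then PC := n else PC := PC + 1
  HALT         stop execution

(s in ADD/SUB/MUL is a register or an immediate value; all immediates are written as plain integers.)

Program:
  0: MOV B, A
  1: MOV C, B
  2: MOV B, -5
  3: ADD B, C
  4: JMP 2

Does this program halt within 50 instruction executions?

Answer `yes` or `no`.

Answer: no

Derivation:
Step 1: PC=0 exec 'MOV B, A'. After: A=0 B=0 C=0 D=0 ZF=0 PC=1
Step 2: PC=1 exec 'MOV C, B'. After: A=0 B=0 C=0 D=0 ZF=0 PC=2
Step 3: PC=2 exec 'MOV B, -5'. After: A=0 B=-5 C=0 D=0 ZF=0 PC=3
Step 4: PC=3 exec 'ADD B, C'. After: A=0 B=-5 C=0 D=0 ZF=0 PC=4
Step 5: PC=4 exec 'JMP 2'. After: A=0 B=-5 C=0 D=0 ZF=0 PC=2
Step 6: PC=2 exec 'MOV B, -5'. After: A=0 B=-5 C=0 D=0 ZF=0 PC=3
State after step 6 equals state after step 3: the program is in a cycle of length 3 and will never halt.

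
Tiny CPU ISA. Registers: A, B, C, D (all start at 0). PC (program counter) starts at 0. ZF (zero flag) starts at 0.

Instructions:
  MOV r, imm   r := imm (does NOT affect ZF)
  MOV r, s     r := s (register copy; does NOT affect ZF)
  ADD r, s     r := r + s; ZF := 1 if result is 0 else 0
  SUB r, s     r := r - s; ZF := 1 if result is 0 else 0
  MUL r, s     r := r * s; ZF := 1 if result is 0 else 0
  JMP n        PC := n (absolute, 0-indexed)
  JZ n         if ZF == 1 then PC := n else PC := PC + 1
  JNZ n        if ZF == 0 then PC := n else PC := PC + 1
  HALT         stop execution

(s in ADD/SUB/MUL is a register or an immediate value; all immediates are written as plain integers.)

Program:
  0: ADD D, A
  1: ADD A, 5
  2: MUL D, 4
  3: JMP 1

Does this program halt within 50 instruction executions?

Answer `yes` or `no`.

Answer: no

Derivation:
Step 1: PC=0 exec 'ADD D, A'. After: A=0 B=0 C=0 D=0 ZF=1 PC=1
Step 2: PC=1 exec 'ADD A, 5'. After: A=5 B=0 C=0 D=0 ZF=0 PC=2
Step 3: PC=2 exec 'MUL D, 4'. After: A=5 B=0 C=0 D=0 ZF=1 PC=3
Step 4: PC=3 exec 'JMP 1'. After: A=5 B=0 C=0 D=0 ZF=1 PC=1
Step 5: PC=1 exec 'ADD A, 5'. After: A=10 B=0 C=0 D=0 ZF=0 PC=2
Step 6: PC=2 exec 'MUL D, 4'. After: A=10 B=0 C=0 D=0 ZF=1 PC=3
Step 7: PC=3 exec 'JMP 1'. After: A=10 B=0 C=0 D=0 ZF=1 PC=1
Step 8: PC=1 exec 'ADD A, 5'. After: A=15 B=0 C=0 D=0 ZF=0 PC=2
Step 9: PC=2 exec 'MUL D, 4'. After: A=15 B=0 C=0 D=0 ZF=1 PC=3
Step 10: PC=3 exec 'JMP 1'. After: A=15 B=0 C=0 D=0 ZF=1 PC=1
Step 11: PC=1 exec 'ADD A, 5'. After: A=20 B=0 C=0 D=0 ZF=0 PC=2
Step 12: PC=2 exec 'MUL D, 4'. After: A=20 B=0 C=0 D=0 ZF=1 PC=3
Step 13: PC=3 exec 'JMP 1'. After: A=20 B=0 C=0 D=0 ZF=1 PC=1
Step 14: PC=1 exec 'ADD A, 5'. After: A=25 B=0 C=0 D=0 ZF=0 PC=2
Step 15: PC=2 exec 'MUL D, 4'. After: A=25 B=0 C=0 D=0 ZF=1 PC=3
After 50 steps: not halted. PC revisits the same instructions with no path to HALT; will never halt.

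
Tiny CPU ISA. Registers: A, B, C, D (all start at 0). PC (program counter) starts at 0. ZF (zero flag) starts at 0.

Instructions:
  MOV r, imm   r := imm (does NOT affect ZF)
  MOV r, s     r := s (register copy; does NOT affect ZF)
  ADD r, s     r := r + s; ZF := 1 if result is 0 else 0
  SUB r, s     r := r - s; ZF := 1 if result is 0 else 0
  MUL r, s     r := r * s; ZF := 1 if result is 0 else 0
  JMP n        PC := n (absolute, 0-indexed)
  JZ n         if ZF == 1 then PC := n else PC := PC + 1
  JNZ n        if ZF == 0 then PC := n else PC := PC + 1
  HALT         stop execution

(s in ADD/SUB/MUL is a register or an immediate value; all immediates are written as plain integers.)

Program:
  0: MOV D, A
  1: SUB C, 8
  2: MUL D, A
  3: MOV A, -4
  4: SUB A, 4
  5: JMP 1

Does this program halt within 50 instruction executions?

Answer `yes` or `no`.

Step 1: PC=0 exec 'MOV D, A'. After: A=0 B=0 C=0 D=0 ZF=0 PC=1
Step 2: PC=1 exec 'SUB C, 8'. After: A=0 B=0 C=-8 D=0 ZF=0 PC=2
Step 3: PC=2 exec 'MUL D, A'. After: A=0 B=0 C=-8 D=0 ZF=1 PC=3
Step 4: PC=3 exec 'MOV A, -4'. After: A=-4 B=0 C=-8 D=0 ZF=1 PC=4
Step 5: PC=4 exec 'SUB A, 4'. After: A=-8 B=0 C=-8 D=0 ZF=0 PC=5
Step 6: PC=5 exec 'JMP 1'. After: A=-8 B=0 C=-8 D=0 ZF=0 PC=1
Step 7: PC=1 exec 'SUB C, 8'. After: A=-8 B=0 C=-16 D=0 ZF=0 PC=2
Step 8: PC=2 exec 'MUL D, A'. After: A=-8 B=0 C=-16 D=0 ZF=1 PC=3
Step 9: PC=3 exec 'MOV A, -4'. After: A=-4 B=0 C=-16 D=0 ZF=1 PC=4
Step 10: PC=4 exec 'SUB A, 4'. After: A=-8 B=0 C=-16 D=0 ZF=0 PC=5
Step 11: PC=5 exec 'JMP 1'. After: A=-8 B=0 C=-16 D=0 ZF=0 PC=1
Step 12: PC=1 exec 'SUB C, 8'. After: A=-8 B=0 C=-24 D=0 ZF=0 PC=2
Step 13: PC=2 exec 'MUL D, A'. After: A=-8 B=0 C=-24 D=0 ZF=1 PC=3
Step 14: PC=3 exec 'MOV A, -4'. After: A=-4 B=0 C=-24 D=0 ZF=1 PC=4
Step 15: PC=4 exec 'SUB A, 4'. After: A=-8 B=0 C=-24 D=0 ZF=0 PC=5
After 50 steps: not halted. PC revisits the same instructions with no path to HALT; will never halt.

Answer: no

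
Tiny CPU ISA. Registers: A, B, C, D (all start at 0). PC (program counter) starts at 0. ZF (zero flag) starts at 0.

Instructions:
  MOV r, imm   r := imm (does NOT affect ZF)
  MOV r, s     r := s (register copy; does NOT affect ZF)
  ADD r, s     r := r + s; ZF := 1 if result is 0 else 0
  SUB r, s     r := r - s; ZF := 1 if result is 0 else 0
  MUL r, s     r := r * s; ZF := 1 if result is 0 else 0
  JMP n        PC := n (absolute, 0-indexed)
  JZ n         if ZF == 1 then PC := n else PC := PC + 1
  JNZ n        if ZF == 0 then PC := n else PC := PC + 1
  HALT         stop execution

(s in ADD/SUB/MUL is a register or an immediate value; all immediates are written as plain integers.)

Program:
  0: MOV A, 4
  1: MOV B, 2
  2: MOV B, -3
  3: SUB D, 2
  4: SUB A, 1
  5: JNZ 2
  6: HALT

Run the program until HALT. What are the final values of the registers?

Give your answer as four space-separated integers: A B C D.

Step 1: PC=0 exec 'MOV A, 4'. After: A=4 B=0 C=0 D=0 ZF=0 PC=1
Step 2: PC=1 exec 'MOV B, 2'. After: A=4 B=2 C=0 D=0 ZF=0 PC=2
Step 3: PC=2 exec 'MOV B, -3'. After: A=4 B=-3 C=0 D=0 ZF=0 PC=3
Step 4: PC=3 exec 'SUB D, 2'. After: A=4 B=-3 C=0 D=-2 ZF=0 PC=4
Step 5: PC=4 exec 'SUB A, 1'. After: A=3 B=-3 C=0 D=-2 ZF=0 PC=5
Step 6: PC=5 exec 'JNZ 2'. After: A=3 B=-3 C=0 D=-2 ZF=0 PC=2
Step 7: PC=2 exec 'MOV B, -3'. After: A=3 B=-3 C=0 D=-2 ZF=0 PC=3
Step 8: PC=3 exec 'SUB D, 2'. After: A=3 B=-3 C=0 D=-4 ZF=0 PC=4
Step 9: PC=4 exec 'SUB A, 1'. After: A=2 B=-3 C=0 D=-4 ZF=0 PC=5
Step 10: PC=5 exec 'JNZ 2'. After: A=2 B=-3 C=0 D=-4 ZF=0 PC=2
Step 11: PC=2 exec 'MOV B, -3'. After: A=2 B=-3 C=0 D=-4 ZF=0 PC=3
Step 12: PC=3 exec 'SUB D, 2'. After: A=2 B=-3 C=0 D=-6 ZF=0 PC=4
Step 13: PC=4 exec 'SUB A, 1'. After: A=1 B=-3 C=0 D=-6 ZF=0 PC=5
Step 14: PC=5 exec 'JNZ 2'. After: A=1 B=-3 C=0 D=-6 ZF=0 PC=2
Step 15: PC=2 exec 'MOV B, -3'. After: A=1 B=-3 C=0 D=-6 ZF=0 PC=3
Step 16: PC=3 exec 'SUB D, 2'. After: A=1 B=-3 C=0 D=-8 ZF=0 PC=4
Step 17: PC=4 exec 'SUB A, 1'. After: A=0 B=-3 C=0 D=-8 ZF=1 PC=5
Step 18: PC=5 exec 'JNZ 2'. After: A=0 B=-3 C=0 D=-8 ZF=1 PC=6
Step 19: PC=6 exec 'HALT'. After: A=0 B=-3 C=0 D=-8 ZF=1 PC=6 HALTED

Answer: 0 -3 0 -8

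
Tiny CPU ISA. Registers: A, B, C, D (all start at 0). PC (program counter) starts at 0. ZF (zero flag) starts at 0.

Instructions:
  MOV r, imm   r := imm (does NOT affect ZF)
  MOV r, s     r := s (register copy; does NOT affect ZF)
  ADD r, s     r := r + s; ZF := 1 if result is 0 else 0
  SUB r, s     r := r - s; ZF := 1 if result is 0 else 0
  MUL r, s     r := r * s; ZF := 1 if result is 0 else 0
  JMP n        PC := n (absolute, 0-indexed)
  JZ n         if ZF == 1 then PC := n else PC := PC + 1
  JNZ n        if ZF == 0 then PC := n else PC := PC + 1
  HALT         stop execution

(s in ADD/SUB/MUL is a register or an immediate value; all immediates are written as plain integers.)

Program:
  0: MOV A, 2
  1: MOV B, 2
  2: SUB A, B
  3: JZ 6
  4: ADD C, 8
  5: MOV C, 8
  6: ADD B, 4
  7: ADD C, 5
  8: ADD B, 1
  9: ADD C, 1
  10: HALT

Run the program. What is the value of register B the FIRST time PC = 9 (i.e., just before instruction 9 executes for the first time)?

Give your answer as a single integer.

Step 1: PC=0 exec 'MOV A, 2'. After: A=2 B=0 C=0 D=0 ZF=0 PC=1
Step 2: PC=1 exec 'MOV B, 2'. After: A=2 B=2 C=0 D=0 ZF=0 PC=2
Step 3: PC=2 exec 'SUB A, B'. After: A=0 B=2 C=0 D=0 ZF=1 PC=3
Step 4: PC=3 exec 'JZ 6'. After: A=0 B=2 C=0 D=0 ZF=1 PC=6
Step 5: PC=6 exec 'ADD B, 4'. After: A=0 B=6 C=0 D=0 ZF=0 PC=7
Step 6: PC=7 exec 'ADD C, 5'. After: A=0 B=6 C=5 D=0 ZF=0 PC=8
Step 7: PC=8 exec 'ADD B, 1'. After: A=0 B=7 C=5 D=0 ZF=0 PC=9
First time PC=9: B=7

7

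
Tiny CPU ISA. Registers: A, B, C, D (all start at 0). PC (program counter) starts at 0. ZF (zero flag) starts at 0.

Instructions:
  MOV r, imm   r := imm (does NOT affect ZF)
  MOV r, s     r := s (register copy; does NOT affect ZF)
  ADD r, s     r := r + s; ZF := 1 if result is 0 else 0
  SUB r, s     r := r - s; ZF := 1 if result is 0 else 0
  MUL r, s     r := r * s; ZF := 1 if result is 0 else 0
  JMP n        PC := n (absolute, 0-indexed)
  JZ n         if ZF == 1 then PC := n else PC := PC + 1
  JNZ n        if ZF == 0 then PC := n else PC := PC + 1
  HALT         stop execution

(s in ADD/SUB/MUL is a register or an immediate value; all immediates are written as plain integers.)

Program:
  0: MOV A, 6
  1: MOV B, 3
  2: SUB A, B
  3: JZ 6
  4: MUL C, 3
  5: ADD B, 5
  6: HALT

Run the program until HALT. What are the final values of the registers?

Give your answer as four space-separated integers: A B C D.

Step 1: PC=0 exec 'MOV A, 6'. After: A=6 B=0 C=0 D=0 ZF=0 PC=1
Step 2: PC=1 exec 'MOV B, 3'. After: A=6 B=3 C=0 D=0 ZF=0 PC=2
Step 3: PC=2 exec 'SUB A, B'. After: A=3 B=3 C=0 D=0 ZF=0 PC=3
Step 4: PC=3 exec 'JZ 6'. After: A=3 B=3 C=0 D=0 ZF=0 PC=4
Step 5: PC=4 exec 'MUL C, 3'. After: A=3 B=3 C=0 D=0 ZF=1 PC=5
Step 6: PC=5 exec 'ADD B, 5'. After: A=3 B=8 C=0 D=0 ZF=0 PC=6
Step 7: PC=6 exec 'HALT'. After: A=3 B=8 C=0 D=0 ZF=0 PC=6 HALTED

Answer: 3 8 0 0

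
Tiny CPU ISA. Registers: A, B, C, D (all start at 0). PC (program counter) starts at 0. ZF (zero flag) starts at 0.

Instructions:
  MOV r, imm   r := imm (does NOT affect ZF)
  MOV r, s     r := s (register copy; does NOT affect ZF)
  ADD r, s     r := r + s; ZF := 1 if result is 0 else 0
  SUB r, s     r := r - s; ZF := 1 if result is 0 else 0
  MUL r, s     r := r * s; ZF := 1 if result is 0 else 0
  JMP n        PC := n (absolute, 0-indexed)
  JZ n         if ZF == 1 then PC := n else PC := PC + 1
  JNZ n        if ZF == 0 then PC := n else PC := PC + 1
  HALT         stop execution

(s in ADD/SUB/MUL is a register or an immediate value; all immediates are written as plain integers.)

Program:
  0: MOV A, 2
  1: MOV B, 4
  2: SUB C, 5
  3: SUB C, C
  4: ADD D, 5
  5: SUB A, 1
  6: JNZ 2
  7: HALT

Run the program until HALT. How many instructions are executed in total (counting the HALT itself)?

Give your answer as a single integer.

Answer: 13

Derivation:
Step 1: PC=0 exec 'MOV A, 2'. After: A=2 B=0 C=0 D=0 ZF=0 PC=1
Step 2: PC=1 exec 'MOV B, 4'. After: A=2 B=4 C=0 D=0 ZF=0 PC=2
Step 3: PC=2 exec 'SUB C, 5'. After: A=2 B=4 C=-5 D=0 ZF=0 PC=3
Step 4: PC=3 exec 'SUB C, C'. After: A=2 B=4 C=0 D=0 ZF=1 PC=4
Step 5: PC=4 exec 'ADD D, 5'. After: A=2 B=4 C=0 D=5 ZF=0 PC=5
Step 6: PC=5 exec 'SUB A, 1'. After: A=1 B=4 C=0 D=5 ZF=0 PC=6
Step 7: PC=6 exec 'JNZ 2'. After: A=1 B=4 C=0 D=5 ZF=0 PC=2
Step 8: PC=2 exec 'SUB C, 5'. After: A=1 B=4 C=-5 D=5 ZF=0 PC=3
Step 9: PC=3 exec 'SUB C, C'. After: A=1 B=4 C=0 D=5 ZF=1 PC=4
Step 10: PC=4 exec 'ADD D, 5'. After: A=1 B=4 C=0 D=10 ZF=0 PC=5
Step 11: PC=5 exec 'SUB A, 1'. After: A=0 B=4 C=0 D=10 ZF=1 PC=6
Step 12: PC=6 exec 'JNZ 2'. After: A=0 B=4 C=0 D=10 ZF=1 PC=7
Step 13: PC=7 exec 'HALT'. After: A=0 B=4 C=0 D=10 ZF=1 PC=7 HALTED
Total instructions executed: 13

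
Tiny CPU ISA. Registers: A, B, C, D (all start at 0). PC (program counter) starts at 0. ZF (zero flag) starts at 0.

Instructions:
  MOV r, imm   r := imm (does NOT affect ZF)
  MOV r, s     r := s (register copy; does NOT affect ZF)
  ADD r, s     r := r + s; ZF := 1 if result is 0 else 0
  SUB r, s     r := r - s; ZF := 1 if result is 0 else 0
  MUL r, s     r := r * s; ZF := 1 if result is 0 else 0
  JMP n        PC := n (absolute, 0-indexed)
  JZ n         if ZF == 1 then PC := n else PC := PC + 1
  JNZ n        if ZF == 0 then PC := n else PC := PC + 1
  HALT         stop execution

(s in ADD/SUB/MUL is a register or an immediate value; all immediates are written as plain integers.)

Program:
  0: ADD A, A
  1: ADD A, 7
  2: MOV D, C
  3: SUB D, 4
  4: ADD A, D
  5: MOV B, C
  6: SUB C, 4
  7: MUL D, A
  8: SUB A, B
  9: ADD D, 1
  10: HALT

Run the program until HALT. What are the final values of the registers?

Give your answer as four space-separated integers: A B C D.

Answer: 3 0 -4 -11

Derivation:
Step 1: PC=0 exec 'ADD A, A'. After: A=0 B=0 C=0 D=0 ZF=1 PC=1
Step 2: PC=1 exec 'ADD A, 7'. After: A=7 B=0 C=0 D=0 ZF=0 PC=2
Step 3: PC=2 exec 'MOV D, C'. After: A=7 B=0 C=0 D=0 ZF=0 PC=3
Step 4: PC=3 exec 'SUB D, 4'. After: A=7 B=0 C=0 D=-4 ZF=0 PC=4
Step 5: PC=4 exec 'ADD A, D'. After: A=3 B=0 C=0 D=-4 ZF=0 PC=5
Step 6: PC=5 exec 'MOV B, C'. After: A=3 B=0 C=0 D=-4 ZF=0 PC=6
Step 7: PC=6 exec 'SUB C, 4'. After: A=3 B=0 C=-4 D=-4 ZF=0 PC=7
Step 8: PC=7 exec 'MUL D, A'. After: A=3 B=0 C=-4 D=-12 ZF=0 PC=8
Step 9: PC=8 exec 'SUB A, B'. After: A=3 B=0 C=-4 D=-12 ZF=0 PC=9
Step 10: PC=9 exec 'ADD D, 1'. After: A=3 B=0 C=-4 D=-11 ZF=0 PC=10
Step 11: PC=10 exec 'HALT'. After: A=3 B=0 C=-4 D=-11 ZF=0 PC=10 HALTED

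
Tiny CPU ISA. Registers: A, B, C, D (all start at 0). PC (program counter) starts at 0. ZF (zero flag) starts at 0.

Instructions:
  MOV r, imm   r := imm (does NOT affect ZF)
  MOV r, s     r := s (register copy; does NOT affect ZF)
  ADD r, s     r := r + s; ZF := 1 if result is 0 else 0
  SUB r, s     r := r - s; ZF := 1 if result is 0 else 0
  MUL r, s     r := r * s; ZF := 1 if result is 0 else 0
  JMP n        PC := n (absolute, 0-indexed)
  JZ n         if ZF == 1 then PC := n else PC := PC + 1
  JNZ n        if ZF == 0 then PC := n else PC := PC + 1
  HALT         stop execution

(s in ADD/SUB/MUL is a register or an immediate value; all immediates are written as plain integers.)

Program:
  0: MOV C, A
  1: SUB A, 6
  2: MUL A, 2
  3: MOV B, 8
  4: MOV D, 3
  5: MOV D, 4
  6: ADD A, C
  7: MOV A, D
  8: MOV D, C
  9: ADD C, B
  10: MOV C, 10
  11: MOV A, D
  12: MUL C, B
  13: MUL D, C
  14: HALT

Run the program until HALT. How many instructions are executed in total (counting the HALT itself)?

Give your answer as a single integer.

Answer: 15

Derivation:
Step 1: PC=0 exec 'MOV C, A'. After: A=0 B=0 C=0 D=0 ZF=0 PC=1
Step 2: PC=1 exec 'SUB A, 6'. After: A=-6 B=0 C=0 D=0 ZF=0 PC=2
Step 3: PC=2 exec 'MUL A, 2'. After: A=-12 B=0 C=0 D=0 ZF=0 PC=3
Step 4: PC=3 exec 'MOV B, 8'. After: A=-12 B=8 C=0 D=0 ZF=0 PC=4
Step 5: PC=4 exec 'MOV D, 3'. After: A=-12 B=8 C=0 D=3 ZF=0 PC=5
Step 6: PC=5 exec 'MOV D, 4'. After: A=-12 B=8 C=0 D=4 ZF=0 PC=6
Step 7: PC=6 exec 'ADD A, C'. After: A=-12 B=8 C=0 D=4 ZF=0 PC=7
Step 8: PC=7 exec 'MOV A, D'. After: A=4 B=8 C=0 D=4 ZF=0 PC=8
Step 9: PC=8 exec 'MOV D, C'. After: A=4 B=8 C=0 D=0 ZF=0 PC=9
Step 10: PC=9 exec 'ADD C, B'. After: A=4 B=8 C=8 D=0 ZF=0 PC=10
Step 11: PC=10 exec 'MOV C, 10'. After: A=4 B=8 C=10 D=0 ZF=0 PC=11
Step 12: PC=11 exec 'MOV A, D'. After: A=0 B=8 C=10 D=0 ZF=0 PC=12
Step 13: PC=12 exec 'MUL C, B'. After: A=0 B=8 C=80 D=0 ZF=0 PC=13
Step 14: PC=13 exec 'MUL D, C'. After: A=0 B=8 C=80 D=0 ZF=1 PC=14
Step 15: PC=14 exec 'HALT'. After: A=0 B=8 C=80 D=0 ZF=1 PC=14 HALTED
Total instructions executed: 15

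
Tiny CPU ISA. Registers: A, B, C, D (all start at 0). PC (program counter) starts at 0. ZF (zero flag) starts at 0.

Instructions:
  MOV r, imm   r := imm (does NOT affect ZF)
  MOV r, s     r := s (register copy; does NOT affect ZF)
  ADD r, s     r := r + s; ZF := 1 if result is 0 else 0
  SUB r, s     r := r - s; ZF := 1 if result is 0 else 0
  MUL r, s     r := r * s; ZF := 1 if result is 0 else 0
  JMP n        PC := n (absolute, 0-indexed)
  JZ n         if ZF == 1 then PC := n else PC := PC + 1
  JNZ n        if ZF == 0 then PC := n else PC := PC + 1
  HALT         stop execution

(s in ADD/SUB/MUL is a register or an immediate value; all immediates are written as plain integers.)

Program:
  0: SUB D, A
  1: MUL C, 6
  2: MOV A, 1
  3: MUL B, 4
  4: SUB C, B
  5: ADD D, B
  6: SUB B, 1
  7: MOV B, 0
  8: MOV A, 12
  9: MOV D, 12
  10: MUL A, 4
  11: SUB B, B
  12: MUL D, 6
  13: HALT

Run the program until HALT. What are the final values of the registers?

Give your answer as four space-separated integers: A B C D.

Answer: 48 0 0 72

Derivation:
Step 1: PC=0 exec 'SUB D, A'. After: A=0 B=0 C=0 D=0 ZF=1 PC=1
Step 2: PC=1 exec 'MUL C, 6'. After: A=0 B=0 C=0 D=0 ZF=1 PC=2
Step 3: PC=2 exec 'MOV A, 1'. After: A=1 B=0 C=0 D=0 ZF=1 PC=3
Step 4: PC=3 exec 'MUL B, 4'. After: A=1 B=0 C=0 D=0 ZF=1 PC=4
Step 5: PC=4 exec 'SUB C, B'. After: A=1 B=0 C=0 D=0 ZF=1 PC=5
Step 6: PC=5 exec 'ADD D, B'. After: A=1 B=0 C=0 D=0 ZF=1 PC=6
Step 7: PC=6 exec 'SUB B, 1'. After: A=1 B=-1 C=0 D=0 ZF=0 PC=7
Step 8: PC=7 exec 'MOV B, 0'. After: A=1 B=0 C=0 D=0 ZF=0 PC=8
Step 9: PC=8 exec 'MOV A, 12'. After: A=12 B=0 C=0 D=0 ZF=0 PC=9
Step 10: PC=9 exec 'MOV D, 12'. After: A=12 B=0 C=0 D=12 ZF=0 PC=10
Step 11: PC=10 exec 'MUL A, 4'. After: A=48 B=0 C=0 D=12 ZF=0 PC=11
Step 12: PC=11 exec 'SUB B, B'. After: A=48 B=0 C=0 D=12 ZF=1 PC=12
Step 13: PC=12 exec 'MUL D, 6'. After: A=48 B=0 C=0 D=72 ZF=0 PC=13
Step 14: PC=13 exec 'HALT'. After: A=48 B=0 C=0 D=72 ZF=0 PC=13 HALTED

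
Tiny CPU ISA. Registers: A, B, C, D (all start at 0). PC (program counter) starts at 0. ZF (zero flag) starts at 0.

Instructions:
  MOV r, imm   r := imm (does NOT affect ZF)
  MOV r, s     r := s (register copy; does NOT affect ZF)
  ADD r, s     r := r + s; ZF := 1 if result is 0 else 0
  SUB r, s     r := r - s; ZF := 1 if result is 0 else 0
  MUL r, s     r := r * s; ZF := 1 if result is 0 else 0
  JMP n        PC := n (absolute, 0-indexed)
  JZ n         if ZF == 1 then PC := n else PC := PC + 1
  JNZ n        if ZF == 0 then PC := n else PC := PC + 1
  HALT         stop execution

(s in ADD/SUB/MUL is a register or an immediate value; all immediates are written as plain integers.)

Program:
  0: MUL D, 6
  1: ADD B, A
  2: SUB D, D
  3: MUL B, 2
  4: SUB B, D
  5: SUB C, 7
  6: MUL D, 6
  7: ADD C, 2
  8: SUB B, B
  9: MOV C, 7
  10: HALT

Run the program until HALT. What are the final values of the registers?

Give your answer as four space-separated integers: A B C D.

Step 1: PC=0 exec 'MUL D, 6'. After: A=0 B=0 C=0 D=0 ZF=1 PC=1
Step 2: PC=1 exec 'ADD B, A'. After: A=0 B=0 C=0 D=0 ZF=1 PC=2
Step 3: PC=2 exec 'SUB D, D'. After: A=0 B=0 C=0 D=0 ZF=1 PC=3
Step 4: PC=3 exec 'MUL B, 2'. After: A=0 B=0 C=0 D=0 ZF=1 PC=4
Step 5: PC=4 exec 'SUB B, D'. After: A=0 B=0 C=0 D=0 ZF=1 PC=5
Step 6: PC=5 exec 'SUB C, 7'. After: A=0 B=0 C=-7 D=0 ZF=0 PC=6
Step 7: PC=6 exec 'MUL D, 6'. After: A=0 B=0 C=-7 D=0 ZF=1 PC=7
Step 8: PC=7 exec 'ADD C, 2'. After: A=0 B=0 C=-5 D=0 ZF=0 PC=8
Step 9: PC=8 exec 'SUB B, B'. After: A=0 B=0 C=-5 D=0 ZF=1 PC=9
Step 10: PC=9 exec 'MOV C, 7'. After: A=0 B=0 C=7 D=0 ZF=1 PC=10
Step 11: PC=10 exec 'HALT'. After: A=0 B=0 C=7 D=0 ZF=1 PC=10 HALTED

Answer: 0 0 7 0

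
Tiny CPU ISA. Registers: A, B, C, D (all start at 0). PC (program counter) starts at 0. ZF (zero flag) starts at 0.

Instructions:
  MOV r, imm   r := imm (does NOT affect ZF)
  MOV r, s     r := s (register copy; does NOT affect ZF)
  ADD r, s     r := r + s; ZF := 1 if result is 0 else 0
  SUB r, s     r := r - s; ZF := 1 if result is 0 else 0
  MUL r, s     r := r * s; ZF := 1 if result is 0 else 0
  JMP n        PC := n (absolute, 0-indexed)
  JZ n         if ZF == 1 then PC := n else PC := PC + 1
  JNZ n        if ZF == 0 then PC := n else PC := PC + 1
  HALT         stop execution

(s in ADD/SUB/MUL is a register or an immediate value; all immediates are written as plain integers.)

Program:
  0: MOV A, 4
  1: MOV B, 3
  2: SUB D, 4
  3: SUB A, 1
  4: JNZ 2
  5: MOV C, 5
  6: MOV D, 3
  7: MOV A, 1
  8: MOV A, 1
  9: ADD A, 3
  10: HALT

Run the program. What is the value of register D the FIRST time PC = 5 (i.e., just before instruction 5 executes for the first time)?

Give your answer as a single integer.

Step 1: PC=0 exec 'MOV A, 4'. After: A=4 B=0 C=0 D=0 ZF=0 PC=1
Step 2: PC=1 exec 'MOV B, 3'. After: A=4 B=3 C=0 D=0 ZF=0 PC=2
Step 3: PC=2 exec 'SUB D, 4'. After: A=4 B=3 C=0 D=-4 ZF=0 PC=3
Step 4: PC=3 exec 'SUB A, 1'. After: A=3 B=3 C=0 D=-4 ZF=0 PC=4
Step 5: PC=4 exec 'JNZ 2'. After: A=3 B=3 C=0 D=-4 ZF=0 PC=2
Step 6: PC=2 exec 'SUB D, 4'. After: A=3 B=3 C=0 D=-8 ZF=0 PC=3
Step 7: PC=3 exec 'SUB A, 1'. After: A=2 B=3 C=0 D=-8 ZF=0 PC=4
Step 8: PC=4 exec 'JNZ 2'. After: A=2 B=3 C=0 D=-8 ZF=0 PC=2
Step 9: PC=2 exec 'SUB D, 4'. After: A=2 B=3 C=0 D=-12 ZF=0 PC=3
Step 10: PC=3 exec 'SUB A, 1'. After: A=1 B=3 C=0 D=-12 ZF=0 PC=4
Step 11: PC=4 exec 'JNZ 2'. After: A=1 B=3 C=0 D=-12 ZF=0 PC=2
Step 12: PC=2 exec 'SUB D, 4'. After: A=1 B=3 C=0 D=-16 ZF=0 PC=3
Step 13: PC=3 exec 'SUB A, 1'. After: A=0 B=3 C=0 D=-16 ZF=1 PC=4
Step 14: PC=4 exec 'JNZ 2'. After: A=0 B=3 C=0 D=-16 ZF=1 PC=5
First time PC=5: D=-16

-16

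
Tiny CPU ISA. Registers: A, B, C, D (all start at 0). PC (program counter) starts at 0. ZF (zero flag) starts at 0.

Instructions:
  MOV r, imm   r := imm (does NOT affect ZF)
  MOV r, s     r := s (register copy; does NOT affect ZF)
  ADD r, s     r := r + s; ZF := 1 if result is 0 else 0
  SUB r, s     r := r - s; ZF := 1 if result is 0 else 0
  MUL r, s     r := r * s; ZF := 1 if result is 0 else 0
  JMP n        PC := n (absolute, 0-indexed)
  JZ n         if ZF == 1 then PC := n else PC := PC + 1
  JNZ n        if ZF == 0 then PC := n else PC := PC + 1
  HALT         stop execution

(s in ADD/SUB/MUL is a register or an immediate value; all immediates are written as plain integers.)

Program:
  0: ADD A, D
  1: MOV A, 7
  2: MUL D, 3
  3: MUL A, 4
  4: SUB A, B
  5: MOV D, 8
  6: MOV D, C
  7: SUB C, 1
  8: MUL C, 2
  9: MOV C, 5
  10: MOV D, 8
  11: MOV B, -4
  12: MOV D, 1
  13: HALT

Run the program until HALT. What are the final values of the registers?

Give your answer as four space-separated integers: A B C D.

Step 1: PC=0 exec 'ADD A, D'. After: A=0 B=0 C=0 D=0 ZF=1 PC=1
Step 2: PC=1 exec 'MOV A, 7'. After: A=7 B=0 C=0 D=0 ZF=1 PC=2
Step 3: PC=2 exec 'MUL D, 3'. After: A=7 B=0 C=0 D=0 ZF=1 PC=3
Step 4: PC=3 exec 'MUL A, 4'. After: A=28 B=0 C=0 D=0 ZF=0 PC=4
Step 5: PC=4 exec 'SUB A, B'. After: A=28 B=0 C=0 D=0 ZF=0 PC=5
Step 6: PC=5 exec 'MOV D, 8'. After: A=28 B=0 C=0 D=8 ZF=0 PC=6
Step 7: PC=6 exec 'MOV D, C'. After: A=28 B=0 C=0 D=0 ZF=0 PC=7
Step 8: PC=7 exec 'SUB C, 1'. After: A=28 B=0 C=-1 D=0 ZF=0 PC=8
Step 9: PC=8 exec 'MUL C, 2'. After: A=28 B=0 C=-2 D=0 ZF=0 PC=9
Step 10: PC=9 exec 'MOV C, 5'. After: A=28 B=0 C=5 D=0 ZF=0 PC=10
Step 11: PC=10 exec 'MOV D, 8'. After: A=28 B=0 C=5 D=8 ZF=0 PC=11
Step 12: PC=11 exec 'MOV B, -4'. After: A=28 B=-4 C=5 D=8 ZF=0 PC=12
Step 13: PC=12 exec 'MOV D, 1'. After: A=28 B=-4 C=5 D=1 ZF=0 PC=13
Step 14: PC=13 exec 'HALT'. After: A=28 B=-4 C=5 D=1 ZF=0 PC=13 HALTED

Answer: 28 -4 5 1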